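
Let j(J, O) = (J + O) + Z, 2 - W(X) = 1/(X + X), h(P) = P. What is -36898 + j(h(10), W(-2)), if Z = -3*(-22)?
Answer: -147279/4 ≈ -36820.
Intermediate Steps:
Z = 66
W(X) = 2 - 1/(2*X) (W(X) = 2 - 1/(X + X) = 2 - 1/(2*X))
j(J, O) = 66 + J + O (j(J, O) = (J + O) + 66 = 66 + J + O)
-36898 + j(h(10), W(-2)) = -36898 + (66 + 10 + (2 - ½/(-2))) = -36898 + (66 + 10 + (2 - ½*(-½))) = -36898 + (66 + 10 + (2 + ¼)) = -36898 + (66 + 10 + 9/4) = -36898 + 313/4 = -147279/4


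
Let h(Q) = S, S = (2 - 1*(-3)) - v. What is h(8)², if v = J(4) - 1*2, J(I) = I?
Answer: 9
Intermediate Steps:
v = 2 (v = 4 - 1*2 = 4 - 2 = 2)
S = 3 (S = (2 - 1*(-3)) - 1*2 = (2 + 3) - 2 = 5 - 2 = 3)
h(Q) = 3
h(8)² = 3² = 9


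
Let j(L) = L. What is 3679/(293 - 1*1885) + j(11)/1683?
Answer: -561295/243576 ≈ -2.3044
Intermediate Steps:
3679/(293 - 1*1885) + j(11)/1683 = 3679/(293 - 1*1885) + 11/1683 = 3679/(293 - 1885) + 11*(1/1683) = 3679/(-1592) + 1/153 = 3679*(-1/1592) + 1/153 = -3679/1592 + 1/153 = -561295/243576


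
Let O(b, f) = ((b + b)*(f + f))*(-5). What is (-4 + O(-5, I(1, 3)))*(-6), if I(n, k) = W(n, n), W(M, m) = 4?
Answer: -2376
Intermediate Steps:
I(n, k) = 4
O(b, f) = -20*b*f (O(b, f) = ((2*b)*(2*f))*(-5) = (4*b*f)*(-5) = -20*b*f)
(-4 + O(-5, I(1, 3)))*(-6) = (-4 - 20*(-5)*4)*(-6) = (-4 + 400)*(-6) = 396*(-6) = -2376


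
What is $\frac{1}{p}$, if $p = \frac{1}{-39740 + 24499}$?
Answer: $-15241$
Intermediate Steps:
$p = - \frac{1}{15241}$ ($p = \frac{1}{-15241} = - \frac{1}{15241} \approx -6.5612 \cdot 10^{-5}$)
$\frac{1}{p} = \frac{1}{- \frac{1}{15241}} = -15241$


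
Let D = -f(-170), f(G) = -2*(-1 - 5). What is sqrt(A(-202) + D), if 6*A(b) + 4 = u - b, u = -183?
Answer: I*sqrt(38)/2 ≈ 3.0822*I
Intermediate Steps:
f(G) = 12 (f(G) = -2*(-6) = 12)
D = -12 (D = -1*12 = -12)
A(b) = -187/6 - b/6 (A(b) = -2/3 + (-183 - b)/6 = -2/3 + (-61/2 - b/6) = -187/6 - b/6)
sqrt(A(-202) + D) = sqrt((-187/6 - 1/6*(-202)) - 12) = sqrt((-187/6 + 101/3) - 12) = sqrt(5/2 - 12) = sqrt(-19/2) = I*sqrt(38)/2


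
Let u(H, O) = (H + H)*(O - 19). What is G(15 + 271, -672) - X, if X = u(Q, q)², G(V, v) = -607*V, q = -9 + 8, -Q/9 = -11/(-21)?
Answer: -10248898/49 ≈ -2.0916e+5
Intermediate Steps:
Q = -33/7 (Q = -(-99)/(-21) = -(-99)*(-1)/21 = -9*11/21 = -33/7 ≈ -4.7143)
q = -1
u(H, O) = 2*H*(-19 + O) (u(H, O) = (2*H)*(-19 + O) = 2*H*(-19 + O))
X = 1742400/49 (X = (2*(-33/7)*(-19 - 1))² = (2*(-33/7)*(-20))² = (1320/7)² = 1742400/49 ≈ 35559.)
G(15 + 271, -672) - X = -607*(15 + 271) - 1*1742400/49 = -607*286 - 1742400/49 = -173602 - 1742400/49 = -10248898/49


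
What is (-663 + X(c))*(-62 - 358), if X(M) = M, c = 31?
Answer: 265440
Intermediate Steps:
(-663 + X(c))*(-62 - 358) = (-663 + 31)*(-62 - 358) = -632*(-420) = 265440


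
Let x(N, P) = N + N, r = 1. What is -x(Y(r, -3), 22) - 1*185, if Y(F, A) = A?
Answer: -179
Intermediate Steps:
x(N, P) = 2*N
-x(Y(r, -3), 22) - 1*185 = -2*(-3) - 1*185 = -1*(-6) - 185 = 6 - 185 = -179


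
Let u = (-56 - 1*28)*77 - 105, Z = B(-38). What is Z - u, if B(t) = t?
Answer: 6535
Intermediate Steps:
Z = -38
u = -6573 (u = (-56 - 28)*77 - 105 = -84*77 - 105 = -6468 - 105 = -6573)
Z - u = -38 - 1*(-6573) = -38 + 6573 = 6535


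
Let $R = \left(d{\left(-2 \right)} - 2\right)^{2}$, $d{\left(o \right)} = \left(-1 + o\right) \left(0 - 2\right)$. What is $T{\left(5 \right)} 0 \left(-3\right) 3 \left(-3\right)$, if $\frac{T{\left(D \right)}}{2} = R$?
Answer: $0$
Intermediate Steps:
$d{\left(o \right)} = 2 - 2 o$ ($d{\left(o \right)} = \left(-1 + o\right) \left(-2\right) = 2 - 2 o$)
$R = 16$ ($R = \left(\left(2 - -4\right) - 2\right)^{2} = \left(\left(2 + 4\right) - 2\right)^{2} = \left(6 - 2\right)^{2} = 4^{2} = 16$)
$T{\left(D \right)} = 32$ ($T{\left(D \right)} = 2 \cdot 16 = 32$)
$T{\left(5 \right)} 0 \left(-3\right) 3 \left(-3\right) = 32 \cdot 0 \left(-3\right) 3 \left(-3\right) = 32 \cdot 0 \left(\left(-9\right) \left(-3\right)\right) = 32 \cdot 0 \cdot 27 = 32 \cdot 0 = 0$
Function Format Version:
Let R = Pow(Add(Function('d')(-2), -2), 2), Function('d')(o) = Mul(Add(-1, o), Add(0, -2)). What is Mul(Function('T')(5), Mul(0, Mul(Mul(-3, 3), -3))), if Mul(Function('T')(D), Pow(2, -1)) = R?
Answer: 0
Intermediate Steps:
Function('d')(o) = Add(2, Mul(-2, o)) (Function('d')(o) = Mul(Add(-1, o), -2) = Add(2, Mul(-2, o)))
R = 16 (R = Pow(Add(Add(2, Mul(-2, -2)), -2), 2) = Pow(Add(Add(2, 4), -2), 2) = Pow(Add(6, -2), 2) = Pow(4, 2) = 16)
Function('T')(D) = 32 (Function('T')(D) = Mul(2, 16) = 32)
Mul(Function('T')(5), Mul(0, Mul(Mul(-3, 3), -3))) = Mul(32, Mul(0, Mul(Mul(-3, 3), -3))) = Mul(32, Mul(0, Mul(-9, -3))) = Mul(32, Mul(0, 27)) = Mul(32, 0) = 0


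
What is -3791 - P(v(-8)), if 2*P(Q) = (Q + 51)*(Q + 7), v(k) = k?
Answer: -7539/2 ≈ -3769.5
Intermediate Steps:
P(Q) = (7 + Q)*(51 + Q)/2 (P(Q) = ((Q + 51)*(Q + 7))/2 = ((51 + Q)*(7 + Q))/2 = ((7 + Q)*(51 + Q))/2 = (7 + Q)*(51 + Q)/2)
-3791 - P(v(-8)) = -3791 - (357/2 + (½)*(-8)² + 29*(-8)) = -3791 - (357/2 + (½)*64 - 232) = -3791 - (357/2 + 32 - 232) = -3791 - 1*(-43/2) = -3791 + 43/2 = -7539/2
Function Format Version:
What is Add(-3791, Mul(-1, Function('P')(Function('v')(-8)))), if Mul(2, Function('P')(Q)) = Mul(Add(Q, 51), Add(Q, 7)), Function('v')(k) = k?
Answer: Rational(-7539, 2) ≈ -3769.5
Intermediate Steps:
Function('P')(Q) = Mul(Rational(1, 2), Add(7, Q), Add(51, Q)) (Function('P')(Q) = Mul(Rational(1, 2), Mul(Add(Q, 51), Add(Q, 7))) = Mul(Rational(1, 2), Mul(Add(51, Q), Add(7, Q))) = Mul(Rational(1, 2), Mul(Add(7, Q), Add(51, Q))) = Mul(Rational(1, 2), Add(7, Q), Add(51, Q)))
Add(-3791, Mul(-1, Function('P')(Function('v')(-8)))) = Add(-3791, Mul(-1, Add(Rational(357, 2), Mul(Rational(1, 2), Pow(-8, 2)), Mul(29, -8)))) = Add(-3791, Mul(-1, Add(Rational(357, 2), Mul(Rational(1, 2), 64), -232))) = Add(-3791, Mul(-1, Add(Rational(357, 2), 32, -232))) = Add(-3791, Mul(-1, Rational(-43, 2))) = Add(-3791, Rational(43, 2)) = Rational(-7539, 2)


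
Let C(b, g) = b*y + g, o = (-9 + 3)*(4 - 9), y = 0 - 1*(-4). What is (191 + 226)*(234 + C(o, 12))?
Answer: 152622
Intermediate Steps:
y = 4 (y = 0 + 4 = 4)
o = 30 (o = -6*(-5) = 30)
C(b, g) = g + 4*b (C(b, g) = b*4 + g = 4*b + g = g + 4*b)
(191 + 226)*(234 + C(o, 12)) = (191 + 226)*(234 + (12 + 4*30)) = 417*(234 + (12 + 120)) = 417*(234 + 132) = 417*366 = 152622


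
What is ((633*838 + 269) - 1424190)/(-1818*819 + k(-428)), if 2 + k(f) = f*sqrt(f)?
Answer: 83145145553/138564539868 - 95600969*I*sqrt(107)/277129079736 ≈ 0.60005 - 0.0035684*I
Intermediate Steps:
k(f) = -2 + f**(3/2) (k(f) = -2 + f*sqrt(f) = -2 + f**(3/2))
((633*838 + 269) - 1424190)/(-1818*819 + k(-428)) = ((633*838 + 269) - 1424190)/(-1818*819 + (-2 + (-428)**(3/2))) = ((530454 + 269) - 1424190)/(-1488942 + (-2 - 856*I*sqrt(107))) = (530723 - 1424190)/(-1488944 - 856*I*sqrt(107)) = -893467/(-1488944 - 856*I*sqrt(107))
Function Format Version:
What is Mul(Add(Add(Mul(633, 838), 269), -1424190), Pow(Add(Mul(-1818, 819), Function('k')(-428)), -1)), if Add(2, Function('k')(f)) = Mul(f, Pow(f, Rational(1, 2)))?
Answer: Add(Rational(83145145553, 138564539868), Mul(Rational(-95600969, 277129079736), I, Pow(107, Rational(1, 2)))) ≈ Add(0.60005, Mul(-0.0035684, I))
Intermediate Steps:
Function('k')(f) = Add(-2, Pow(f, Rational(3, 2))) (Function('k')(f) = Add(-2, Mul(f, Pow(f, Rational(1, 2)))) = Add(-2, Pow(f, Rational(3, 2))))
Mul(Add(Add(Mul(633, 838), 269), -1424190), Pow(Add(Mul(-1818, 819), Function('k')(-428)), -1)) = Mul(Add(Add(Mul(633, 838), 269), -1424190), Pow(Add(Mul(-1818, 819), Add(-2, Pow(-428, Rational(3, 2)))), -1)) = Mul(Add(Add(530454, 269), -1424190), Pow(Add(-1488942, Add(-2, Mul(-856, I, Pow(107, Rational(1, 2))))), -1)) = Mul(Add(530723, -1424190), Pow(Add(-1488944, Mul(-856, I, Pow(107, Rational(1, 2)))), -1)) = Mul(-893467, Pow(Add(-1488944, Mul(-856, I, Pow(107, Rational(1, 2)))), -1))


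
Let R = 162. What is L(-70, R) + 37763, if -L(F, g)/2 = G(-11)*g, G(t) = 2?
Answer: 37115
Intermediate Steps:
L(F, g) = -4*g
L(-70, R) + 37763 = -4*162 + 37763 = -648 + 37763 = 37115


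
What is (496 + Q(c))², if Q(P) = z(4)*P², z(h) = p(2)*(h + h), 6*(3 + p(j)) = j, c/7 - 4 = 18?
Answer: 2299274864896/9 ≈ 2.5548e+11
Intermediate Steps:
c = 154 (c = 28 + 7*18 = 28 + 126 = 154)
p(j) = -3 + j/6
z(h) = -16*h/3 (z(h) = (-3 + (⅙)*2)*(h + h) = (-3 + ⅓)*(2*h) = -16*h/3)
Q(P) = -64*P²/3 (Q(P) = (-16/3*4)*P² = -64*P²/3)
(496 + Q(c))² = (496 - 64/3*154²)² = (496 - 64/3*23716)² = (496 - 1517824/3)² = (-1516336/3)² = 2299274864896/9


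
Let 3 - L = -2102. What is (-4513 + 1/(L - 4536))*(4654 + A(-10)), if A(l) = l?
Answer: -50949806976/2431 ≈ -2.0958e+7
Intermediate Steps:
L = 2105 (L = 3 - 1*(-2102) = 3 + 2102 = 2105)
(-4513 + 1/(L - 4536))*(4654 + A(-10)) = (-4513 + 1/(2105 - 4536))*(4654 - 10) = (-4513 + 1/(-2431))*4644 = (-4513 - 1/2431)*4644 = -10971104/2431*4644 = -50949806976/2431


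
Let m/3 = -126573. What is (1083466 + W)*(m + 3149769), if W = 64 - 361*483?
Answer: 2518438048350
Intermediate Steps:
m = -379719 (m = 3*(-126573) = -379719)
W = -174299 (W = 64 - 174363 = -174299)
(1083466 + W)*(m + 3149769) = (1083466 - 174299)*(-379719 + 3149769) = 909167*2770050 = 2518438048350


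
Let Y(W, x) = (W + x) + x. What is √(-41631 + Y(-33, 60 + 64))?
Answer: 2*I*√10354 ≈ 203.51*I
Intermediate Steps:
Y(W, x) = W + 2*x
√(-41631 + Y(-33, 60 + 64)) = √(-41631 + (-33 + 2*(60 + 64))) = √(-41631 + (-33 + 2*124)) = √(-41631 + (-33 + 248)) = √(-41631 + 215) = √(-41416) = 2*I*√10354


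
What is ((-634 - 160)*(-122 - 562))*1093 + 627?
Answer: 593604555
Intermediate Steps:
((-634 - 160)*(-122 - 562))*1093 + 627 = -794*(-684)*1093 + 627 = 543096*1093 + 627 = 593603928 + 627 = 593604555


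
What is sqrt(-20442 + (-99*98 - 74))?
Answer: I*sqrt(30218) ≈ 173.83*I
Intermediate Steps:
sqrt(-20442 + (-99*98 - 74)) = sqrt(-20442 + (-9702 - 74)) = sqrt(-20442 - 9776) = sqrt(-30218) = I*sqrt(30218)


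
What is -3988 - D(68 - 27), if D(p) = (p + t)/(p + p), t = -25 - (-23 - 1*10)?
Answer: -327065/82 ≈ -3988.6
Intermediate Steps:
t = 8 (t = -25 - (-23 - 10) = -25 - 1*(-33) = -25 + 33 = 8)
D(p) = (8 + p)/(2*p) (D(p) = (p + 8)/(p + p) = (8 + p)/((2*p)) = (8 + p)*(1/(2*p)) = (8 + p)/(2*p))
-3988 - D(68 - 27) = -3988 - (8 + (68 - 27))/(2*(68 - 27)) = -3988 - (8 + 41)/(2*41) = -3988 - 49/(2*41) = -3988 - 1*49/82 = -3988 - 49/82 = -327065/82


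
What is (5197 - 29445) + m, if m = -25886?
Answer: -50134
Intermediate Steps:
(5197 - 29445) + m = (5197 - 29445) - 25886 = -24248 - 25886 = -50134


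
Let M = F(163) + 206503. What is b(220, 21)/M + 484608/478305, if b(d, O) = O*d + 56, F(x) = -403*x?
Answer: 1305113798/1247260005 ≈ 1.0464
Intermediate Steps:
b(d, O) = 56 + O*d
M = 140814 (M = -403*163 + 206503 = -65689 + 206503 = 140814)
b(220, 21)/M + 484608/478305 = (56 + 21*220)/140814 + 484608/478305 = (56 + 4620)*(1/140814) + 484608*(1/478305) = 4676*(1/140814) + 161536/159435 = 2338/70407 + 161536/159435 = 1305113798/1247260005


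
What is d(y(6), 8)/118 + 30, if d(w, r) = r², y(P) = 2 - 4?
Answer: 1802/59 ≈ 30.542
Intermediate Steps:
y(P) = -2
d(y(6), 8)/118 + 30 = 8²/118 + 30 = (1/118)*64 + 30 = 32/59 + 30 = 1802/59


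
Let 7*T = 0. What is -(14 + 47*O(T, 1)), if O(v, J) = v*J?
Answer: -14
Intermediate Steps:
T = 0 (T = (⅐)*0 = 0)
O(v, J) = J*v
-(14 + 47*O(T, 1)) = -(14 + 47*(1*0)) = -(14 + 47*0) = -(14 + 0) = -1*14 = -14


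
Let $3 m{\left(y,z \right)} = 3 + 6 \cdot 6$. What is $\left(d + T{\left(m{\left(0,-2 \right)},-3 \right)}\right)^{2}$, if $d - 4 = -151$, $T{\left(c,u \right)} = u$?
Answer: $22500$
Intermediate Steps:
$m{\left(y,z \right)} = 13$ ($m{\left(y,z \right)} = \frac{3 + 6 \cdot 6}{3} = \frac{3 + 36}{3} = \frac{1}{3} \cdot 39 = 13$)
$d = -147$ ($d = 4 - 151 = -147$)
$\left(d + T{\left(m{\left(0,-2 \right)},-3 \right)}\right)^{2} = \left(-147 - 3\right)^{2} = \left(-150\right)^{2} = 22500$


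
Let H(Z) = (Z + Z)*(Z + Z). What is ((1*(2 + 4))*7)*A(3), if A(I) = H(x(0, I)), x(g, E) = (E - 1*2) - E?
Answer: 672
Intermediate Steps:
x(g, E) = -2 (x(g, E) = (E - 2) - E = (-2 + E) - E = -2)
H(Z) = 4*Z² (H(Z) = (2*Z)*(2*Z) = 4*Z²)
A(I) = 16 (A(I) = 4*(-2)² = 4*4 = 16)
((1*(2 + 4))*7)*A(3) = ((1*(2 + 4))*7)*16 = ((1*6)*7)*16 = (6*7)*16 = 42*16 = 672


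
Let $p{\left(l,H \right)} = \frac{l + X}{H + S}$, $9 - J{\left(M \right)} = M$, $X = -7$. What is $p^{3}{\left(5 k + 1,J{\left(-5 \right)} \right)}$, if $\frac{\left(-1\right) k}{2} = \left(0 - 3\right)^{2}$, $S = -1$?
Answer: $- \frac{884736}{2197} \approx -402.7$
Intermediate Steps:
$k = -18$ ($k = - 2 \left(0 - 3\right)^{2} = - 2 \left(-3\right)^{2} = \left(-2\right) 9 = -18$)
$J{\left(M \right)} = 9 - M$
$p{\left(l,H \right)} = \frac{-7 + l}{-1 + H}$ ($p{\left(l,H \right)} = \frac{l - 7}{H - 1} = \frac{-7 + l}{-1 + H}$)
$p^{3}{\left(5 k + 1,J{\left(-5 \right)} \right)} = \left(\frac{-7 + \left(5 \left(-18\right) + 1\right)}{-1 + \left(9 - -5\right)}\right)^{3} = \left(\frac{-7 + \left(-90 + 1\right)}{-1 + \left(9 + 5\right)}\right)^{3} = \left(\frac{-7 - 89}{-1 + 14}\right)^{3} = \left(\frac{1}{13} \left(-96\right)\right)^{3} = \left(- \frac{96}{13}\right)^{3} = - \frac{884736}{2197}$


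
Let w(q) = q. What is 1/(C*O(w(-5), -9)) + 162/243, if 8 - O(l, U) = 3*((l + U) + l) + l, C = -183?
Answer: 8539/12810 ≈ 0.66659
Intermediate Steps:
O(l, U) = 8 - 7*l - 3*U (O(l, U) = 8 - (3*((l + U) + l) + l) = 8 - (3*((U + l) + l) + l) = 8 - (3*(U + 2*l) + l) = 8 - ((3*U + 6*l) + l) = 8 - (3*U + 7*l) = 8 + (-7*l - 3*U) = 8 - 7*l - 3*U)
1/(C*O(w(-5), -9)) + 162/243 = 1/((-183)*(8 - 7*(-5) - 3*(-9))) + 162/243 = -1/(183*(8 + 35 + 27)) + 162*(1/243) = -1/183/70 + ⅔ = -1/183*1/70 + ⅔ = -1/12810 + ⅔ = 8539/12810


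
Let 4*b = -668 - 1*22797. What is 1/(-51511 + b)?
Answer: -4/229509 ≈ -1.7429e-5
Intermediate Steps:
b = -23465/4 (b = (-668 - 1*22797)/4 = (-668 - 22797)/4 = (¼)*(-23465) = -23465/4 ≈ -5866.3)
1/(-51511 + b) = 1/(-51511 - 23465/4) = 1/(-229509/4) = -4/229509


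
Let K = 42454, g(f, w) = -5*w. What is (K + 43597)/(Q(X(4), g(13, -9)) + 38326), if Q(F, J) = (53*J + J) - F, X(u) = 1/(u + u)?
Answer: 688408/326047 ≈ 2.1114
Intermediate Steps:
X(u) = 1/(2*u)
Q(F, J) = -F + 54*J (Q(F, J) = 54*J - F = -F + 54*J)
(K + 43597)/(Q(X(4), g(13, -9)) + 38326) = (42454 + 43597)/((-1/(2*4) + 54*(-5*(-9))) + 38326) = 86051/((-1/(2*4) + 54*45) + 38326) = 86051/((-1*⅛ + 2430) + 38326) = 86051/((-⅛ + 2430) + 38326) = 86051/(19439/8 + 38326) = 86051/(326047/8) = 86051*(8/326047) = 688408/326047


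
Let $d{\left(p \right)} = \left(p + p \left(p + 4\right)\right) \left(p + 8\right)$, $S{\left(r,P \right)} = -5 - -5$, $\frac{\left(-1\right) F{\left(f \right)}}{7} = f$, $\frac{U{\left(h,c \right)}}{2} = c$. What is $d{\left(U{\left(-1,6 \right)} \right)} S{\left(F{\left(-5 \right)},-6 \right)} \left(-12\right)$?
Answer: $0$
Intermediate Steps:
$U{\left(h,c \right)} = 2 c$
$F{\left(f \right)} = - 7 f$
$S{\left(r,P \right)} = 0$ ($S{\left(r,P \right)} = -5 + 5 = 0$)
$d{\left(p \right)} = \left(8 + p\right) \left(p + p \left(4 + p\right)\right)$ ($d{\left(p \right)} = \left(p + p \left(4 + p\right)\right) \left(8 + p\right) = \left(8 + p\right) \left(p + p \left(4 + p\right)\right)$)
$d{\left(U{\left(-1,6 \right)} \right)} S{\left(F{\left(-5 \right)},-6 \right)} \left(-12\right) = 2 \cdot 6 \left(40 + \left(2 \cdot 6\right)^{2} + 13 \cdot 2 \cdot 6\right) 0 \left(-12\right) = 12 \left(40 + 12^{2} + 13 \cdot 12\right) 0 \left(-12\right) = 12 \left(40 + 144 + 156\right) 0 \left(-12\right) = 12 \cdot 340 \cdot 0 \left(-12\right) = 4080 \cdot 0 \left(-12\right) = 0 \left(-12\right) = 0$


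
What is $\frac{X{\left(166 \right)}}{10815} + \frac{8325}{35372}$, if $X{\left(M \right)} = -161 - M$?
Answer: $\frac{706921}{3446380} \approx 0.20512$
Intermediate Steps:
$\frac{X{\left(166 \right)}}{10815} + \frac{8325}{35372} = \frac{-161 - 166}{10815} + \frac{8325}{35372} = \left(-161 - 166\right) \frac{1}{10815} + 8325 \cdot \frac{1}{35372} = \left(-327\right) \frac{1}{10815} + \frac{225}{956} = - \frac{109}{3605} + \frac{225}{956} = \frac{706921}{3446380}$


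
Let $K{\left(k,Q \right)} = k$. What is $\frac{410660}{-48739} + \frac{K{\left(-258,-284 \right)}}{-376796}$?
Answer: $- \frac{77361235349}{9182330122} \approx -8.425$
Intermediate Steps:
$\frac{410660}{-48739} + \frac{K{\left(-258,-284 \right)}}{-376796} = \frac{410660}{-48739} - \frac{258}{-376796} = 410660 \left(- \frac{1}{48739}\right) - - \frac{129}{188398} = - \frac{410660}{48739} + \frac{129}{188398} = - \frac{77361235349}{9182330122}$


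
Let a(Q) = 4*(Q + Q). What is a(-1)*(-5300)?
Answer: 42400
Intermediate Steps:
a(Q) = 8*Q (a(Q) = 4*(2*Q) = 8*Q)
a(-1)*(-5300) = (8*(-1))*(-5300) = -8*(-5300) = 42400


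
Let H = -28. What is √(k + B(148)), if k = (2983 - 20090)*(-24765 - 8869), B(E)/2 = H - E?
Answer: √575376486 ≈ 23987.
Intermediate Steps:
B(E) = -56 - 2*E (B(E) = 2*(-28 - E) = -56 - 2*E)
k = 575376838 (k = -17107*(-33634) = 575376838)
√(k + B(148)) = √(575376838 + (-56 - 2*148)) = √(575376838 + (-56 - 296)) = √(575376838 - 352) = √575376486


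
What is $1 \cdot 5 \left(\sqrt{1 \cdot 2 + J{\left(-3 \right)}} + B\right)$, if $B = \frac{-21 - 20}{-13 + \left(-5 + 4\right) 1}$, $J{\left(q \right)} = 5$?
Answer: $\frac{205}{14} + 5 \sqrt{7} \approx 27.872$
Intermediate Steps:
$B = \frac{41}{14}$ ($B = - \frac{41}{-13 - 1} = - \frac{41}{-14} = \left(-41\right) \left(- \frac{1}{14}\right) = \frac{41}{14} \approx 2.9286$)
$1 \cdot 5 \left(\sqrt{1 \cdot 2 + J{\left(-3 \right)}} + B\right) = 1 \cdot 5 \left(\sqrt{1 \cdot 2 + 5} + \frac{41}{14}\right) = 5 \left(\sqrt{2 + 5} + \frac{41}{14}\right) = 5 \left(\sqrt{7} + \frac{41}{14}\right) = 5 \left(\frac{41}{14} + \sqrt{7}\right) = \frac{205}{14} + 5 \sqrt{7}$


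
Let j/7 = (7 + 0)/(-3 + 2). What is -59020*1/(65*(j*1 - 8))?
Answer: 908/57 ≈ 15.930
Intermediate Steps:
j = -49 (j = 7*((7 + 0)/(-3 + 2)) = 7*(7/(-1)) = 7*(7*(-1)) = 7*(-7) = -49)
-59020*1/(65*(j*1 - 8)) = -59020*1/(65*(-49*1 - 8)) = -59020*1/(65*(-49 - 8)) = -59020/((-57*65)) = -59020/(-3705) = -59020*(-1/3705) = 908/57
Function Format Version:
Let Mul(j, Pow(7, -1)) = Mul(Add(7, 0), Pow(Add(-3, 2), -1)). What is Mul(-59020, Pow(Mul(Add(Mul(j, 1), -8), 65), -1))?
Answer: Rational(908, 57) ≈ 15.930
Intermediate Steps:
j = -49 (j = Mul(7, Mul(Add(7, 0), Pow(Add(-3, 2), -1))) = Mul(7, Mul(7, Pow(-1, -1))) = Mul(7, Mul(7, -1)) = Mul(7, -7) = -49)
Mul(-59020, Pow(Mul(Add(Mul(j, 1), -8), 65), -1)) = Mul(-59020, Pow(Mul(Add(Mul(-49, 1), -8), 65), -1)) = Mul(-59020, Pow(Mul(Add(-49, -8), 65), -1)) = Mul(-59020, Pow(Mul(-57, 65), -1)) = Mul(-59020, Pow(-3705, -1)) = Mul(-59020, Rational(-1, 3705)) = Rational(908, 57)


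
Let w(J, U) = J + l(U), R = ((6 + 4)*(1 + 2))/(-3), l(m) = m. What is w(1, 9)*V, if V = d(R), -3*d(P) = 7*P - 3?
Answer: 730/3 ≈ 243.33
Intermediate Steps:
R = -10 (R = (10*3)*(-⅓) = 30*(-⅓) = -10)
d(P) = 1 - 7*P/3 (d(P) = -(7*P - 3)/3 = -(-3 + 7*P)/3 = 1 - 7*P/3)
V = 73/3 (V = 1 - 7/3*(-10) = 1 + 70/3 = 73/3 ≈ 24.333)
w(J, U) = J + U
w(1, 9)*V = (1 + 9)*(73/3) = 10*(73/3) = 730/3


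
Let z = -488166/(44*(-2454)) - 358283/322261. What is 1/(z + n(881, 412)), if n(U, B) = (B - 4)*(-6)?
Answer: -5799408956/14177181307935 ≈ -0.00040907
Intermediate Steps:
n(U, B) = 24 - 6*B (n(U, B) = (-4 + B)*(-6) = 24 - 6*B)
z = 19771816353/5799408956 (z = -488166/(-107976) - 358283*1/322261 = -488166*(-1/107976) - 358283/322261 = 81361/17996 - 358283/322261 = 19771816353/5799408956 ≈ 3.4093)
1/(z + n(881, 412)) = 1/(19771816353/5799408956 + (24 - 6*412)) = 1/(19771816353/5799408956 + (24 - 2472)) = 1/(19771816353/5799408956 - 2448) = 1/(-14177181307935/5799408956) = -5799408956/14177181307935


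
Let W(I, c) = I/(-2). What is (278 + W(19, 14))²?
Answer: 288369/4 ≈ 72092.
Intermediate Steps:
W(I, c) = -I/2 (W(I, c) = I*(-½) = -I/2)
(278 + W(19, 14))² = (278 - ½*19)² = (278 - 19/2)² = (537/2)² = 288369/4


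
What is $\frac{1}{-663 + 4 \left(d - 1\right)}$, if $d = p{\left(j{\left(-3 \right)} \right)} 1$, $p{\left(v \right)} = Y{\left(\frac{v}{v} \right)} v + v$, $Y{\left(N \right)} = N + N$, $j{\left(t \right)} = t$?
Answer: $- \frac{1}{703} \approx -0.0014225$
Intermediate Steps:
$Y{\left(N \right)} = 2 N$
$p{\left(v \right)} = 3 v$ ($p{\left(v \right)} = 2 \frac{v}{v} v + v = 2 \cdot 1 v + v = 2 v + v = 3 v$)
$d = -9$ ($d = 3 \left(-3\right) 1 = \left(-9\right) 1 = -9$)
$\frac{1}{-663 + 4 \left(d - 1\right)} = \frac{1}{-663 + 4 \left(-9 - 1\right)} = \frac{1}{-663 + 4 \left(-10\right)} = \frac{1}{-663 - 40} = \frac{1}{-703} = - \frac{1}{703}$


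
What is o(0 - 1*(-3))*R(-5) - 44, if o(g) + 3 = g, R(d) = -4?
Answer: -44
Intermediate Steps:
o(g) = -3 + g
o(0 - 1*(-3))*R(-5) - 44 = (-3 + (0 - 1*(-3)))*(-4) - 44 = (-3 + (0 + 3))*(-4) - 44 = (-3 + 3)*(-4) - 44 = 0*(-4) - 44 = 0 - 44 = -44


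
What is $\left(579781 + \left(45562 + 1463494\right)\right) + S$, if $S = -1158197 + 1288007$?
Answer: $2218647$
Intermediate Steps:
$S = 129810$
$\left(579781 + \left(45562 + 1463494\right)\right) + S = \left(579781 + \left(45562 + 1463494\right)\right) + 129810 = \left(579781 + 1509056\right) + 129810 = 2088837 + 129810 = 2218647$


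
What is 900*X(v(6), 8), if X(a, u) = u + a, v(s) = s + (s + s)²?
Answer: 142200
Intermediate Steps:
v(s) = s + 4*s² (v(s) = s + (2*s)² = s + 4*s²)
X(a, u) = a + u
900*X(v(6), 8) = 900*(6*(1 + 4*6) + 8) = 900*(6*(1 + 24) + 8) = 900*(6*25 + 8) = 900*(150 + 8) = 900*158 = 142200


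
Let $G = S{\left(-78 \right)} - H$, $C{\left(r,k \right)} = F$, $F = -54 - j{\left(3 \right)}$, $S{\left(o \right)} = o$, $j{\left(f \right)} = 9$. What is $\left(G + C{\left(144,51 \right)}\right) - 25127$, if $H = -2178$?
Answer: $-23090$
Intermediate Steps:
$F = -63$ ($F = -54 - 9 = -63$)
$C{\left(r,k \right)} = -63$
$G = 2100$ ($G = -78 - -2178 = -78 + 2178 = 2100$)
$\left(G + C{\left(144,51 \right)}\right) - 25127 = \left(2100 - 63\right) - 25127 = 2037 - 25127 = -23090$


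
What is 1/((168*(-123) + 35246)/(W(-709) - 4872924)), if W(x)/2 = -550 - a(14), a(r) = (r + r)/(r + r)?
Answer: -2437013/7291 ≈ -334.25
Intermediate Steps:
a(r) = 1 (a(r) = (2*r)/((2*r)) = (2*r)*(1/(2*r)) = 1)
W(x) = -1102 (W(x) = 2*(-550 - 1*1) = 2*(-550 - 1) = 2*(-551) = -1102)
1/((168*(-123) + 35246)/(W(-709) - 4872924)) = 1/((168*(-123) + 35246)/(-1102 - 4872924)) = 1/((-20664 + 35246)/(-4874026)) = 1/(14582*(-1/4874026)) = 1/(-7291/2437013) = -2437013/7291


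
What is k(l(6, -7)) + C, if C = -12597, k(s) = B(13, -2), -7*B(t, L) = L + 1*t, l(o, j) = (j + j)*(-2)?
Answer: -88190/7 ≈ -12599.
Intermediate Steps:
l(o, j) = -4*j (l(o, j) = (2*j)*(-2) = -4*j)
B(t, L) = -L/7 - t/7 (B(t, L) = -(L + 1*t)/7 = -(L + t)/7 = -L/7 - t/7)
k(s) = -11/7 (k(s) = -1/7*(-2) - 1/7*13 = 2/7 - 13/7 = -11/7)
k(l(6, -7)) + C = -11/7 - 12597 = -88190/7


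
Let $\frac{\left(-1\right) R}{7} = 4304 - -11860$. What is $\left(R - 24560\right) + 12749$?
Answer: $-124959$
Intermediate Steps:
$R = -113148$ ($R = - 7 \left(4304 - -11860\right) = - 7 \left(4304 + 11860\right) = \left(-7\right) 16164 = -113148$)
$\left(R - 24560\right) + 12749 = \left(-113148 - 24560\right) + 12749 = -137708 + 12749 = -124959$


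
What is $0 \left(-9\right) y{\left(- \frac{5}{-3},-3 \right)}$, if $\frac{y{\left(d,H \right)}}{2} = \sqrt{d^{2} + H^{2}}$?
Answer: $0$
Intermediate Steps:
$y{\left(d,H \right)} = 2 \sqrt{H^{2} + d^{2}}$ ($y{\left(d,H \right)} = 2 \sqrt{d^{2} + H^{2}} = 2 \sqrt{H^{2} + d^{2}}$)
$0 \left(-9\right) y{\left(- \frac{5}{-3},-3 \right)} = 0 \left(-9\right) 2 \sqrt{\left(-3\right)^{2} + \left(- \frac{5}{-3}\right)^{2}} = 0 \cdot 2 \sqrt{9 + \left(\left(-5\right) \left(- \frac{1}{3}\right)\right)^{2}} = 0 \cdot 2 \sqrt{9 + \left(\frac{5}{3}\right)^{2}} = 0 \cdot 2 \sqrt{9 + \frac{25}{9}} = 0 \cdot 2 \sqrt{\frac{106}{9}} = 0 \cdot 2 \frac{\sqrt{106}}{3} = 0 \frac{2 \sqrt{106}}{3} = 0$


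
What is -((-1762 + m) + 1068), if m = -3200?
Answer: 3894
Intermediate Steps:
-((-1762 + m) + 1068) = -((-1762 - 3200) + 1068) = -(-4962 + 1068) = -1*(-3894) = 3894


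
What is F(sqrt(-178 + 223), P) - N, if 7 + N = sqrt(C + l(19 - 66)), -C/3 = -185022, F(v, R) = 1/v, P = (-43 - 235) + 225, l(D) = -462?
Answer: 7 - 2*sqrt(138651) + sqrt(5)/15 ≈ -737.57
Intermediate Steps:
P = -53 (P = -278 + 225 = -53)
C = 555066 (C = -3*(-185022) = 555066)
N = -7 + 2*sqrt(138651) (N = -7 + sqrt(555066 - 462) = -7 + sqrt(554604) = -7 + 2*sqrt(138651) ≈ 737.72)
F(sqrt(-178 + 223), P) - N = 1/(sqrt(-178 + 223)) - (-7 + 2*sqrt(138651)) = 1/(sqrt(45)) + (7 - 2*sqrt(138651)) = 1/(3*sqrt(5)) + (7 - 2*sqrt(138651)) = sqrt(5)/15 + (7 - 2*sqrt(138651)) = 7 - 2*sqrt(138651) + sqrt(5)/15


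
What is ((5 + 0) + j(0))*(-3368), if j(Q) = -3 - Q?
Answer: -6736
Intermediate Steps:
((5 + 0) + j(0))*(-3368) = ((5 + 0) + (-3 - 1*0))*(-3368) = (5 + (-3 + 0))*(-3368) = (5 - 3)*(-3368) = 2*(-3368) = -6736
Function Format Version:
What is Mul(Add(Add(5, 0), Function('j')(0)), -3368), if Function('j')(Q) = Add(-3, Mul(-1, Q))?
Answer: -6736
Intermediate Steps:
Mul(Add(Add(5, 0), Function('j')(0)), -3368) = Mul(Add(Add(5, 0), Add(-3, Mul(-1, 0))), -3368) = Mul(Add(5, Add(-3, 0)), -3368) = Mul(Add(5, -3), -3368) = Mul(2, -3368) = -6736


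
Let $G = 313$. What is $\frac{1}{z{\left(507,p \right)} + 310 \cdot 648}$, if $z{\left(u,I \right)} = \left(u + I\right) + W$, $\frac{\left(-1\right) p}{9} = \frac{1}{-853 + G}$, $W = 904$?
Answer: $\frac{60}{12137461} \approx 4.9434 \cdot 10^{-6}$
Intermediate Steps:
$p = \frac{1}{60}$ ($p = - \frac{9}{-853 + 313} = - \frac{9}{-540} = \left(-9\right) \left(- \frac{1}{540}\right) = \frac{1}{60} \approx 0.016667$)
$z{\left(u,I \right)} = 904 + I + u$ ($z{\left(u,I \right)} = \left(u + I\right) + 904 = \left(I + u\right) + 904 = 904 + I + u$)
$\frac{1}{z{\left(507,p \right)} + 310 \cdot 648} = \frac{1}{\left(904 + \frac{1}{60} + 507\right) + 310 \cdot 648} = \frac{1}{\frac{84661}{60} + 200880} = \frac{1}{\frac{12137461}{60}} = \frac{60}{12137461}$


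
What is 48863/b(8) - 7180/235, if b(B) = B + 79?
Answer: 2171629/4089 ≈ 531.09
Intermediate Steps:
b(B) = 79 + B
48863/b(8) - 7180/235 = 48863/(79 + 8) - 7180/235 = 48863/87 - 7180*1/235 = 48863*(1/87) - 1436/47 = 48863/87 - 1436/47 = 2171629/4089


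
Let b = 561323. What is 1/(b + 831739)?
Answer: 1/1393062 ≈ 7.1784e-7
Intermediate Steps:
1/(b + 831739) = 1/(561323 + 831739) = 1/1393062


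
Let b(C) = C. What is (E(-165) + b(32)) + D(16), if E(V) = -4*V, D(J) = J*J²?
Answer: 4788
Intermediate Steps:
D(J) = J³
E(V) = -4*V
(E(-165) + b(32)) + D(16) = (-4*(-165) + 32) + 16³ = (660 + 32) + 4096 = 692 + 4096 = 4788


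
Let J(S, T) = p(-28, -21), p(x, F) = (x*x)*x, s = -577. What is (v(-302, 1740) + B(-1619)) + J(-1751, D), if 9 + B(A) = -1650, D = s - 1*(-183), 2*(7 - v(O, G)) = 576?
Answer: -23892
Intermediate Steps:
v(O, G) = -281 (v(O, G) = 7 - ½*576 = 7 - 288 = -281)
D = -394 (D = -577 - 1*(-183) = -577 + 183 = -394)
B(A) = -1659 (B(A) = -9 - 1650 = -1659)
p(x, F) = x³ (p(x, F) = x²*x = x³)
J(S, T) = -21952 (J(S, T) = (-28)³ = -21952)
(v(-302, 1740) + B(-1619)) + J(-1751, D) = (-281 - 1659) - 21952 = -1940 - 21952 = -23892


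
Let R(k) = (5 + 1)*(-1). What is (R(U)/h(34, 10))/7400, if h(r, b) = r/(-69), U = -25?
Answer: 207/125800 ≈ 0.0016455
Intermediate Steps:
R(k) = -6 (R(k) = 6*(-1) = -6)
h(r, b) = -r/69 (h(r, b) = r*(-1/69) = -r/69)
(R(U)/h(34, 10))/7400 = -6/((-1/69*34))/7400 = -6/(-34/69)*(1/7400) = -6*(-69/34)*(1/7400) = (207/17)*(1/7400) = 207/125800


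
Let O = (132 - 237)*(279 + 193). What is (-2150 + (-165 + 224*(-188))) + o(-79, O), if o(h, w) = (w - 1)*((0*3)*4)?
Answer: -44427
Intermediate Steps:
O = -49560 (O = -105*472 = -49560)
o(h, w) = 0 (o(h, w) = (-1 + w)*(0*4) = (-1 + w)*0 = 0)
(-2150 + (-165 + 224*(-188))) + o(-79, O) = (-2150 + (-165 + 224*(-188))) + 0 = (-2150 + (-165 - 42112)) + 0 = (-2150 - 42277) + 0 = -44427 + 0 = -44427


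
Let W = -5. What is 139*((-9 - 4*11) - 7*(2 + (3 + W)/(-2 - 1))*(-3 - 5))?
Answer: 40171/3 ≈ 13390.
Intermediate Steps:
139*((-9 - 4*11) - 7*(2 + (3 + W)/(-2 - 1))*(-3 - 5)) = 139*((-9 - 4*11) - 7*(2 + (3 - 5)/(-2 - 1))*(-3 - 5)) = 139*((-9 - 44) - 7*(2 - 2/(-3))*(-8)) = 139*(-53 - 7*(2 - 2*(-1/3))*(-8)) = 139*(-53 - 7*(2 + 2/3)*(-8)) = 139*(-53 - 56*(-8)/3) = 139*(-53 - 7*(-64/3)) = 139*(-53 + 448/3) = 139*(289/3) = 40171/3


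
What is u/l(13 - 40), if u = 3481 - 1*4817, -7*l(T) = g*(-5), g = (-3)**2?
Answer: -9352/45 ≈ -207.82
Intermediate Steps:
g = 9
l(T) = 45/7 (l(T) = -9*(-5)/7 = -1/7*(-45) = 45/7)
u = -1336 (u = 3481 - 4817 = -1336)
u/l(13 - 40) = -1336/45/7 = -1336*7/45 = -9352/45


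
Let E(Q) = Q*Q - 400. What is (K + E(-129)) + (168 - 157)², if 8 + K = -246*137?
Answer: -17348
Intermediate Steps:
E(Q) = -400 + Q² (E(Q) = Q² - 400 = -400 + Q²)
K = -33710 (K = -8 - 246*137 = -8 - 33702 = -33710)
(K + E(-129)) + (168 - 157)² = (-33710 + (-400 + (-129)²)) + (168 - 157)² = (-33710 + (-400 + 16641)) + 11² = (-33710 + 16241) + 121 = -17469 + 121 = -17348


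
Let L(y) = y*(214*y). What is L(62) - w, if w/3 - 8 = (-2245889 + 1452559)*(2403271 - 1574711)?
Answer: 1971965336992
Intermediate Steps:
L(y) = 214*y²
w = -1971964514376 (w = 24 + 3*((-2245889 + 1452559)*(2403271 - 1574711)) = 24 + 3*(-793330*828560) = 24 + 3*(-657321504800) = 24 - 1971964514400 = -1971964514376)
L(62) - w = 214*62² - 1*(-1971964514376) = 214*3844 + 1971964514376 = 822616 + 1971964514376 = 1971965336992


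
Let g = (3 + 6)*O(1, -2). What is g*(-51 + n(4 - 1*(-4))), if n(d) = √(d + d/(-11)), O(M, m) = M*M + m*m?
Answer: -2295 + 180*√55/11 ≈ -2173.6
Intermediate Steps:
O(M, m) = M² + m²
n(d) = √110*√d/11 (n(d) = √(d + d*(-1/11)) = √(d - d/11) = √(10*d/11) = √110*√d/11)
g = 45 (g = (3 + 6)*(1² + (-2)²) = 9*(1 + 4) = 9*5 = 45)
g*(-51 + n(4 - 1*(-4))) = 45*(-51 + √110*√(4 - 1*(-4))/11) = 45*(-51 + √110*√(4 + 4)/11) = 45*(-51 + √110*√8/11) = 45*(-51 + √110*(2*√2)/11) = 45*(-51 + 4*√55/11) = -2295 + 180*√55/11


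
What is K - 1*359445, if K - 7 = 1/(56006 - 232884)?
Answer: -63576674565/176878 ≈ -3.5944e+5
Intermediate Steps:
K = 1238145/176878 (K = 7 + 1/(56006 - 232884) = 7 + 1/(-176878) = 7 - 1/176878 = 1238145/176878 ≈ 7.0000)
K - 1*359445 = 1238145/176878 - 1*359445 = 1238145/176878 - 359445 = -63576674565/176878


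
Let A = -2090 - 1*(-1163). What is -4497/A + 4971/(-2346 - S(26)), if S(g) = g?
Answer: 2019589/732948 ≈ 2.7554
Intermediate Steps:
A = -927 (A = -2090 + 1163 = -927)
-4497/A + 4971/(-2346 - S(26)) = -4497/(-927) + 4971/(-2346 - 1*26) = -4497*(-1/927) + 4971/(-2346 - 26) = 1499/309 + 4971/(-2372) = 1499/309 + 4971*(-1/2372) = 1499/309 - 4971/2372 = 2019589/732948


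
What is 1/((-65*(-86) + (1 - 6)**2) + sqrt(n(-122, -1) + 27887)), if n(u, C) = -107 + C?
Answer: 5615/31500446 - sqrt(27779)/31500446 ≈ 0.00017296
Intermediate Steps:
1/((-65*(-86) + (1 - 6)**2) + sqrt(n(-122, -1) + 27887)) = 1/((-65*(-86) + (1 - 6)**2) + sqrt((-107 - 1) + 27887)) = 1/((5590 + (-5)**2) + sqrt(-108 + 27887)) = 1/((5590 + 25) + sqrt(27779)) = 1/(5615 + sqrt(27779))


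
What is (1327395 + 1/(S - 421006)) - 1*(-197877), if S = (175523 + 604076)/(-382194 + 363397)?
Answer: 12071657530797835/7914429381 ≈ 1.5253e+6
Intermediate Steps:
S = -779599/18797 (S = 779599/(-18797) = 779599*(-1/18797) = -779599/18797 ≈ -41.475)
(1327395 + 1/(S - 421006)) - 1*(-197877) = (1327395 + 1/(-779599/18797 - 421006)) - 1*(-197877) = (1327395 + 1/(-7914429381/18797)) + 197877 = (1327395 - 18797/7914429381) + 197877 = 10505573988173698/7914429381 + 197877 = 12071657530797835/7914429381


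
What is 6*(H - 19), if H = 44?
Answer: 150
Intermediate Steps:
6*(H - 19) = 6*(44 - 19) = 6*25 = 150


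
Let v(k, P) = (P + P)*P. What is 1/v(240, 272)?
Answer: 1/147968 ≈ 6.7582e-6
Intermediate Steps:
v(k, P) = 2*P² (v(k, P) = (2*P)*P = 2*P²)
1/v(240, 272) = 1/(2*272²) = 1/(2*73984) = 1/147968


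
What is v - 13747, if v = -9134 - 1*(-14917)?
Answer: -7964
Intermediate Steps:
v = 5783 (v = -9134 + 14917 = 5783)
v - 13747 = 5783 - 13747 = -7964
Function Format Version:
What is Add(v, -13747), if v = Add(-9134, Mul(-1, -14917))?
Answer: -7964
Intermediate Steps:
v = 5783 (v = Add(-9134, 14917) = 5783)
Add(v, -13747) = Add(5783, -13747) = -7964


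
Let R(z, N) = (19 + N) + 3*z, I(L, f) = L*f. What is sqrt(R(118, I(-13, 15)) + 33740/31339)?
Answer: sqrt(29663862)/407 ≈ 13.382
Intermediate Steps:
R(z, N) = 19 + N + 3*z
sqrt(R(118, I(-13, 15)) + 33740/31339) = sqrt((19 - 13*15 + 3*118) + 33740/31339) = sqrt((19 - 195 + 354) + 33740*(1/31339)) = sqrt(178 + 4820/4477) = sqrt(801726/4477) = sqrt(29663862)/407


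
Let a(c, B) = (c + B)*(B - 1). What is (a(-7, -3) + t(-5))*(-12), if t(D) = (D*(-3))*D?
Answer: 420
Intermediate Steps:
a(c, B) = (-1 + B)*(B + c) (a(c, B) = (B + c)*(-1 + B) = (-1 + B)*(B + c))
t(D) = -3*D² (t(D) = (-3*D)*D = -3*D²)
(a(-7, -3) + t(-5))*(-12) = (((-3)² - 1*(-3) - 1*(-7) - 3*(-7)) - 3*(-5)²)*(-12) = ((9 + 3 + 7 + 21) - 3*25)*(-12) = (40 - 75)*(-12) = -35*(-12) = 420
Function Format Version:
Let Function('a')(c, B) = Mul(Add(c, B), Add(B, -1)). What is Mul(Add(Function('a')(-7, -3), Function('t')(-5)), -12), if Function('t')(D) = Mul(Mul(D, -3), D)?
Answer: 420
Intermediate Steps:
Function('a')(c, B) = Mul(Add(-1, B), Add(B, c)) (Function('a')(c, B) = Mul(Add(B, c), Add(-1, B)) = Mul(Add(-1, B), Add(B, c)))
Function('t')(D) = Mul(-3, Pow(D, 2)) (Function('t')(D) = Mul(Mul(-3, D), D) = Mul(-3, Pow(D, 2)))
Mul(Add(Function('a')(-7, -3), Function('t')(-5)), -12) = Mul(Add(Add(Pow(-3, 2), Mul(-1, -3), Mul(-1, -7), Mul(-3, -7)), Mul(-3, Pow(-5, 2))), -12) = Mul(Add(Add(9, 3, 7, 21), Mul(-3, 25)), -12) = Mul(Add(40, -75), -12) = Mul(-35, -12) = 420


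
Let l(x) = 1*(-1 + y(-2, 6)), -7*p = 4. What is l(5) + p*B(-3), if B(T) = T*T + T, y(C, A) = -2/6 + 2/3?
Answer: -86/21 ≈ -4.0952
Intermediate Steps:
y(C, A) = 1/3 (y(C, A) = -2*1/6 + 2*(1/3) = -1/3 + 2/3 = 1/3)
p = -4/7 (p = -1/7*4 = -4/7 ≈ -0.57143)
B(T) = T + T**2 (B(T) = T**2 + T = T + T**2)
l(x) = -2/3 (l(x) = 1*(-1 + 1/3) = 1*(-2/3) = -2/3)
l(5) + p*B(-3) = -2/3 - (-12)*(1 - 3)/7 = -2/3 - (-12)*(-2)/7 = -2/3 - 4/7*6 = -2/3 - 24/7 = -86/21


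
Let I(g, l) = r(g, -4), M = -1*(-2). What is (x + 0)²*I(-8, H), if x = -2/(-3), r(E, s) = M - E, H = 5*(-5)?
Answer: 40/9 ≈ 4.4444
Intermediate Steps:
H = -25
M = 2
r(E, s) = 2 - E
I(g, l) = 2 - g
x = ⅔ (x = -2*(-⅓) = ⅔ ≈ 0.66667)
(x + 0)²*I(-8, H) = (⅔ + 0)²*(2 - 1*(-8)) = (⅔)²*(2 + 8) = (4/9)*10 = 40/9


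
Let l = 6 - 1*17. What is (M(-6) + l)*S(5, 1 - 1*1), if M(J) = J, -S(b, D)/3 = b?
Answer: 255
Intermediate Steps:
S(b, D) = -3*b
l = -11 (l = 6 - 17 = -11)
(M(-6) + l)*S(5, 1 - 1*1) = (-6 - 11)*(-3*5) = -17*(-15) = 255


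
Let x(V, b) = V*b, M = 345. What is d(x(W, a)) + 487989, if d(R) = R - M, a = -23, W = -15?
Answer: 487989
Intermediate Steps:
d(R) = -345 + R (d(R) = R - 1*345 = R - 345 = -345 + R)
d(x(W, a)) + 487989 = (-345 - 15*(-23)) + 487989 = (-345 + 345) + 487989 = 0 + 487989 = 487989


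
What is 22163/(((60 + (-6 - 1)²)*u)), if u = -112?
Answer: -22163/12208 ≈ -1.8154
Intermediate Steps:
22163/(((60 + (-6 - 1)²)*u)) = 22163/(((60 + (-6 - 1)²)*(-112))) = 22163/(((60 + (-7)²)*(-112))) = 22163/(((60 + 49)*(-112))) = 22163/((109*(-112))) = 22163/(-12208) = 22163*(-1/12208) = -22163/12208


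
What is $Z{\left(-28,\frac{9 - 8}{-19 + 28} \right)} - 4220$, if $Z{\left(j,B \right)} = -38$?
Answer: $-4258$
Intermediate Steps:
$Z{\left(-28,\frac{9 - 8}{-19 + 28} \right)} - 4220 = -38 - 4220 = -4258$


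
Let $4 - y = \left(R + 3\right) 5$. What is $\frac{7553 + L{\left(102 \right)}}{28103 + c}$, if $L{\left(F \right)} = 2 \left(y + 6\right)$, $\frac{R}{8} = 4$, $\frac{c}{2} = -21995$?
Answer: $- \frac{7223}{15887} \approx -0.45465$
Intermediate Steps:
$c = -43990$ ($c = 2 \left(-21995\right) = -43990$)
$R = 32$ ($R = 8 \cdot 4 = 32$)
$y = -171$ ($y = 4 - \left(32 + 3\right) 5 = 4 - 35 \cdot 5 = 4 - 175 = -171$)
$L{\left(F \right)} = -330$ ($L{\left(F \right)} = 2 \left(-171 + 6\right) = 2 \left(-165\right) = -330$)
$\frac{7553 + L{\left(102 \right)}}{28103 + c} = \frac{7553 - 330}{28103 - 43990} = \frac{7223}{-15887} = 7223 \left(- \frac{1}{15887}\right) = - \frac{7223}{15887}$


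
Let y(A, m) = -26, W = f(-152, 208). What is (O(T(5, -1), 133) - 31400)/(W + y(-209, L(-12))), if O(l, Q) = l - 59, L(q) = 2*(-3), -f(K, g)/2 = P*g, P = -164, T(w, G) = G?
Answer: -1210/2623 ≈ -0.46130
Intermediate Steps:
f(K, g) = 328*g (f(K, g) = -(-328)*g = 328*g)
L(q) = -6
O(l, Q) = -59 + l
W = 68224 (W = 328*208 = 68224)
(O(T(5, -1), 133) - 31400)/(W + y(-209, L(-12))) = ((-59 - 1) - 31400)/(68224 - 26) = (-60 - 31400)/68198 = -31460*1/68198 = -1210/2623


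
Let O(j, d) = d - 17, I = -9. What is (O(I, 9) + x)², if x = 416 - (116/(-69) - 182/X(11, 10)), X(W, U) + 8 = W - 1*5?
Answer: 483516121/4761 ≈ 1.0156e+5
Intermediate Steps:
X(W, U) = -13 + W (X(W, U) = -8 + (W - 1*5) = -8 + (W - 5) = -8 + (-5 + W) = -13 + W)
O(j, d) = -17 + d
x = 22541/69 (x = 416 - (116/(-69) - 182/(-13 + 11)) = 416 - (116*(-1/69) - 182/(-2)) = 416 - (-116/69 - 182*(-½)) = 416 - (-116/69 + 91) = 416 - 1*6163/69 = 416 - 6163/69 = 22541/69 ≈ 326.68)
(O(I, 9) + x)² = ((-17 + 9) + 22541/69)² = (-8 + 22541/69)² = (21989/69)² = 483516121/4761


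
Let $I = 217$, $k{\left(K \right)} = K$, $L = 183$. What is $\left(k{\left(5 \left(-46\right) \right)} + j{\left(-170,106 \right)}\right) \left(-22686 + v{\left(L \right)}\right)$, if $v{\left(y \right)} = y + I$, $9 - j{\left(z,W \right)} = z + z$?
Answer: $-2652034$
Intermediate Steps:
$j{\left(z,W \right)} = 9 - 2 z$ ($j{\left(z,W \right)} = 9 - \left(z + z\right) = 9 - 2 z$)
$v{\left(y \right)} = 217 + y$ ($v{\left(y \right)} = y + 217 = 217 + y$)
$\left(k{\left(5 \left(-46\right) \right)} + j{\left(-170,106 \right)}\right) \left(-22686 + v{\left(L \right)}\right) = \left(5 \left(-46\right) + \left(9 - -340\right)\right) \left(-22686 + \left(217 + 183\right)\right) = \left(-230 + \left(9 + 340\right)\right) \left(-22686 + 400\right) = \left(-230 + 349\right) \left(-22286\right) = 119 \left(-22286\right) = -2652034$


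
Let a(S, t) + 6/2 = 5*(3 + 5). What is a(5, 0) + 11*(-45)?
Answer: -458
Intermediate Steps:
a(S, t) = 37 (a(S, t) = -3 + 5*(3 + 5) = -3 + 5*8 = -3 + 40 = 37)
a(5, 0) + 11*(-45) = 37 + 11*(-45) = 37 - 495 = -458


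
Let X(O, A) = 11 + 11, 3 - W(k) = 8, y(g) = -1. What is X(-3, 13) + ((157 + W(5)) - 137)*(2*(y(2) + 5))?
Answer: 142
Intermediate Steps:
W(k) = -5 (W(k) = 3 - 1*8 = 3 - 8 = -5)
X(O, A) = 22
X(-3, 13) + ((157 + W(5)) - 137)*(2*(y(2) + 5)) = 22 + ((157 - 5) - 137)*(2*(-1 + 5)) = 22 + (152 - 137)*(2*4) = 22 + 15*8 = 22 + 120 = 142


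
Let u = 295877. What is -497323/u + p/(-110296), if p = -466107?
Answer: 83057603231/32634049592 ≈ 2.5451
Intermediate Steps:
-497323/u + p/(-110296) = -497323/295877 - 466107/(-110296) = -497323*1/295877 - 466107*(-1/110296) = -497323/295877 + 466107/110296 = 83057603231/32634049592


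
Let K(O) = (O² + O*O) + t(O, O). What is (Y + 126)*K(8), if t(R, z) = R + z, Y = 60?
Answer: 26784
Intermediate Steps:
K(O) = 2*O + 2*O² (K(O) = (O² + O*O) + (O + O) = (O² + O²) + 2*O = 2*O² + 2*O = 2*O + 2*O²)
(Y + 126)*K(8) = (60 + 126)*(2*8*(1 + 8)) = 186*(2*8*9) = 186*144 = 26784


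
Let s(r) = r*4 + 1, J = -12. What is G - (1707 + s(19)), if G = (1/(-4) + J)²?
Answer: -26143/16 ≈ -1633.9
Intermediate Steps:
s(r) = 1 + 4*r (s(r) = 4*r + 1 = 1 + 4*r)
G = 2401/16 (G = (1/(-4) - 12)² = (-¼ - 12)² = (-49/4)² = 2401/16 ≈ 150.06)
G - (1707 + s(19)) = 2401/16 - (1707 + (1 + 4*19)) = 2401/16 - (1707 + (1 + 76)) = 2401/16 - (1707 + 77) = 2401/16 - 1*1784 = 2401/16 - 1784 = -26143/16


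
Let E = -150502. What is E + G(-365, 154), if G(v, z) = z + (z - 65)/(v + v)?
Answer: -109754129/730 ≈ -1.5035e+5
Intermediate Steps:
G(v, z) = z + (-65 + z)/(2*v) (G(v, z) = z + (-65 + z)/((2*v)) = z + (-65 + z)*(1/(2*v)) = z + (-65 + z)/(2*v))
E + G(-365, 154) = -150502 + (½)*(-65 + 154 + 2*(-365)*154)/(-365) = -150502 + (½)*(-1/365)*(-65 + 154 - 112420) = -150502 + (½)*(-1/365)*(-112331) = -150502 + 112331/730 = -109754129/730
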